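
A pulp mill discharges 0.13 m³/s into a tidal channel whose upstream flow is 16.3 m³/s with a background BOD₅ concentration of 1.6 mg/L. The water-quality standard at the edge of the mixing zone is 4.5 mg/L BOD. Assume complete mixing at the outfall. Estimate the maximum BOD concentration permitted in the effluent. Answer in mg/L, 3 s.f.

368 mg/L

Mass balance: 4.5·16.43 = 0.13·Cₑ + 16.3·1.6.
Cₑ = (73.94 − 26.08) / 0.13 = 368.1 mg/L.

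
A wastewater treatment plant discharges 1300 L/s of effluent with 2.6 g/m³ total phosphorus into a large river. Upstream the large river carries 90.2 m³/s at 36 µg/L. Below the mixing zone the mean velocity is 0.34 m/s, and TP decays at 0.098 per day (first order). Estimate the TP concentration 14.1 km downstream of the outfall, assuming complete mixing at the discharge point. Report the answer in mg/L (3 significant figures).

0.0691 mg/L

1300 L/s = 1.3 m³/s.
36 µg/L = 0.036 mg/L.
After complete mixing, C₀ = (1.3·2.6 + 90.2·0.036) / 91.5 = 0.07243 mg/L.
Travel time t = 1.41e+04 m / 0.34 m/s = 4.147e+04 s = 0.48 d.
C = 0.07243·exp(−0.098·0.48) = 0.07243·0.9541 = 0.0691 mg/L.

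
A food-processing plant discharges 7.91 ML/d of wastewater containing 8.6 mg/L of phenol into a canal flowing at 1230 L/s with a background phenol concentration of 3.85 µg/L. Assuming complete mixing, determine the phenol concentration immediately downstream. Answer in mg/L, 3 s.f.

7.91 ML/d = 0.09155 m³/s.
1230 L/s = 1.23 m³/s.
3.85 µg/L = 0.00385 mg/L.
Flow-weighted mixing gives C = (0.09155·8.6 + 1.23·0.00385) / (0.09155 + 1.23) = 0.7921/1.322 = 0.5994 mg/L.

0.599 mg/L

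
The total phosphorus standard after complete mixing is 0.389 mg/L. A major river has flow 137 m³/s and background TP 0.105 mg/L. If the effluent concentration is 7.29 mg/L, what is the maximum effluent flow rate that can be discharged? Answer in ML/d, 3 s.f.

487 ML/d

Mass balance at complete mixing: C_std·(Q_w + Q_r) = Q_w·C_e + Q_r·C_b.
Rearranging, Q_w = Q_r·(C_std − C_b)/(C_e − C_std) = 137·(0.389 − 0.105) / (7.29 − 0.389) = 5.638 m³/s.
= 487.1 ML/d.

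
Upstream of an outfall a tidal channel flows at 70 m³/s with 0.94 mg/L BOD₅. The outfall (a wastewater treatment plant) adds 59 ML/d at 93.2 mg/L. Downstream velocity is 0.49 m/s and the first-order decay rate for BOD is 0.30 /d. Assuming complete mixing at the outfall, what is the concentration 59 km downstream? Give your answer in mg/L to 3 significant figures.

59 ML/d = 0.6829 m³/s.
After complete mixing, C₀ = (0.6829·93.2 + 70·0.94) / 70.68 = 1.831 mg/L.
Travel time t = 5.9e+04 m / 0.49 m/s = 1.204e+05 s = 1.394 d.
C = 1.831·exp(−0.30·1.394) = 1.831·0.6583 = 1.206 mg/L.

1.21 mg/L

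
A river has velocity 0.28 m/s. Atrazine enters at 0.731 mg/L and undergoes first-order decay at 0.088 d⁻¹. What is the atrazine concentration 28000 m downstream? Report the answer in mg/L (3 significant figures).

0.660 mg/L

Travel time t = 28000 m / 0.28 m/s = 2.8e+04/0.28 = 1e+05 s = 1.157 d.
First-order decay: C = 0.731·exp(−0.088·1.157) = 0.731·0.9032 = 0.6602 mg/L.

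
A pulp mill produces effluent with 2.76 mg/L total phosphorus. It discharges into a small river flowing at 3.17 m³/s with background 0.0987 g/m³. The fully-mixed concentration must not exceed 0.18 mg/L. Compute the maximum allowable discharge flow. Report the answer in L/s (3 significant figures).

99.9 L/s

Mass balance at complete mixing: C_std·(Q_w + Q_r) = Q_w·C_e + Q_r·C_b.
Rearranging, Q_w = Q_r·(C_std − C_b)/(C_e − C_std) = 3.17·(0.18 − 0.0987) / (2.76 − 0.18) = 0.09989 m³/s.
= 99.89 L/s.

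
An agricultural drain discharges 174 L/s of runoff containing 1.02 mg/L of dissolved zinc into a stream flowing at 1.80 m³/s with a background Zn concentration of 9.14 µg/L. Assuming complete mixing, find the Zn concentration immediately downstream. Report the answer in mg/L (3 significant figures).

174 L/s = 0.174 m³/s.
9.14 µg/L = 0.00914 mg/L.
Conservation of mass across the mixing zone: C = (0.174·1.02 + 1.8·0.00914) / (0.174 + 1.8) = 0.1939/1.974 = 0.09824 mg/L.

0.0982 mg/L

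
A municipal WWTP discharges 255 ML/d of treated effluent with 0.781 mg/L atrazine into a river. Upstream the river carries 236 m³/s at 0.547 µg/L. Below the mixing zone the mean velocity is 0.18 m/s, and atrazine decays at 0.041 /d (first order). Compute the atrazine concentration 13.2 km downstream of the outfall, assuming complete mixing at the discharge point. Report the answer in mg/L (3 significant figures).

0.00984 mg/L

255 ML/d = 2.951 m³/s.
0.547 µg/L = 0.000547 mg/L.
After complete mixing, C₀ = (2.951·0.781 + 236·0.000547) / 239 = 0.01019 mg/L.
Travel time t = 1.32e+04 m / 0.18 m/s = 7.333e+04 s = 0.8488 d.
C = 0.01019·exp(−0.041·0.8488) = 0.01019·0.9658 = 0.009838 mg/L.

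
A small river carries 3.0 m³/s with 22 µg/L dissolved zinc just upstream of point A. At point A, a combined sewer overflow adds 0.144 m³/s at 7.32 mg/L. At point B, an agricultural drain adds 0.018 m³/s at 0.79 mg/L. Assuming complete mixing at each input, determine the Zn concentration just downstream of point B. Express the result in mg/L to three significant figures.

0.359 mg/L

22 µg/L = 0.022 mg/L.
After input A: C = (3·0.022 + 0.144·7.32) / 3.144 = 0.3563 mg/L.
After input B: C = (3.144·0.3563 + 0.018·0.79) / 3.162 = 0.3587 mg/L.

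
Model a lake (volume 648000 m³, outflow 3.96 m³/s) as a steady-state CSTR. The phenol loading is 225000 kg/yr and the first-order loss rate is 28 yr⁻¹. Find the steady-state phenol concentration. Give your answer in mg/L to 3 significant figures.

Outflow Q = 3.96 m³/s × 3.156e+07 s/yr = 1.25e+08 m³/yr.
Steady-state CSTR mass balance: W = Q·C + k·V·C, so C = W/(Q + kV).
Q + kV = 1.25e+08 + 28·648000 = 1.431e+08 m³/yr.
C = 225000/1.431e+08 = 0.001572 kg/m³ = 1.572 mg/L.

1.57 mg/L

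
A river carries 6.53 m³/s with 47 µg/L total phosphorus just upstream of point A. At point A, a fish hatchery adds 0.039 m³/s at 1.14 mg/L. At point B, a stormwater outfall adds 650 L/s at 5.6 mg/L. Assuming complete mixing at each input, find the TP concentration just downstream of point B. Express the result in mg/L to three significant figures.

47 µg/L = 0.047 mg/L.
After input A: C = (6.53·0.047 + 0.039·1.14) / 6.569 = 0.05349 mg/L.
650 L/s = 0.65 m³/s.
After input B: C = (6.569·0.05349 + 0.65·5.6) / 7.219 = 0.5529 mg/L.

0.553 mg/L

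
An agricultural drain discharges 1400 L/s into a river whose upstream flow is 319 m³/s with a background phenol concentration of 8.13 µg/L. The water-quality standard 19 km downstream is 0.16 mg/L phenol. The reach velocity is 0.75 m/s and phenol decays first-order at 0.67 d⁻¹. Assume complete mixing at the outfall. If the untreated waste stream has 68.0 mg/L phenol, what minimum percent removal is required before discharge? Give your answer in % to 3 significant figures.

1400 L/s = 1.4 m³/s.
8.13 µg/L = 0.00813 mg/L.
Travel time to the compliance point: t = 1.9e+04/0.75 = 2.533e+04 s = 0.2932 d; decay factor exp(−0.67·0.2932) = 0.8216.
So the concentration just after mixing may be at most 0.16/0.8216 = 0.1947 mg/L.
Mass balance: 0.1947·320.4 = 1.4·Cₑ + 319·0.00813.
Cₑ = (62.39 − 2.593) / 1.4 = 42.71 mg/L.
Required removal = 1 − 42.71/68.0 = 37.19 %.

37.2 %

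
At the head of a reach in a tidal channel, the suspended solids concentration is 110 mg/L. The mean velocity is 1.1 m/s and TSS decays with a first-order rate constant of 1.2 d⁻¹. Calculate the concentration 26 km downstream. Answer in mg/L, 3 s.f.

79.2 mg/L

Travel time t = 26 km / 1.1 m/s = 2.6e+04/1.1 = 2.364e+04 s = 0.2736 d.
First-order decay: C = 110·exp(−1.2·0.2736) = 110·0.7202 = 79.22 mg/L.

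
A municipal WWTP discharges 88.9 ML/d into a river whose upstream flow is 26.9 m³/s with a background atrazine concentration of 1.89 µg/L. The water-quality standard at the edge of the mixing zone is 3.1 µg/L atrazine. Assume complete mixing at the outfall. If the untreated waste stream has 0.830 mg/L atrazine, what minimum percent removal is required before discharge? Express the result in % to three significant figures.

95.8 %

88.9 ML/d = 1.029 m³/s.
1.89 µg/L = 0.00189 mg/L.
3.1 µg/L = 0.0031 mg/L.
Mass balance: 0.0031·27.93 = 1.029·Cₑ + 26.9·0.00189.
Cₑ = (0.08658 − 0.05084) / 1.029 = 0.03473 mg/L.
Required removal = 1 − 0.03473/0.830 = 95.82 %.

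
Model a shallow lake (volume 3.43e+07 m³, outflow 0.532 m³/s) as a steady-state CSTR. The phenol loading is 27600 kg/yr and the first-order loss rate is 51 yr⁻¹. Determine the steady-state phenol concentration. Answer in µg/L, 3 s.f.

Outflow Q = 0.532 m³/s × 3.156e+07 s/yr = 1.679e+07 m³/yr.
Steady-state CSTR mass balance: W = Q·C + k·V·C, so C = W/(Q + kV).
Q + kV = 1.679e+07 + 51·3.43e+07 = 1.766e+09 m³/yr.
C = 27600/1.766e+09 = 1.563e-05 kg/m³ = 0.01563 mg/L = 15.63 µg/L.

15.6 µg/L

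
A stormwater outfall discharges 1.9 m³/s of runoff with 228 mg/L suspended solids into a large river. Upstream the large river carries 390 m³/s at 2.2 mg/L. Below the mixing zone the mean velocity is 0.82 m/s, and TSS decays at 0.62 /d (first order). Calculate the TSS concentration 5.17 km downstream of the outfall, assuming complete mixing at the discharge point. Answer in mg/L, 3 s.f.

3.15 mg/L

After complete mixing, C₀ = (1.9·228 + 390·2.2) / 391.9 = 3.295 mg/L.
Travel time t = 5170 m / 0.82 m/s = 6305 s = 0.07297 d.
C = 3.295·exp(−0.62·0.07297) = 3.295·0.9558 = 3.149 mg/L.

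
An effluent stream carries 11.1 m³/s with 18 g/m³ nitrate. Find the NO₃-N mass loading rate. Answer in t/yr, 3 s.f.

6310 t/yr

Mass flux = Q·C = 11.1 m³/s × 18 g/m³ = 199.8 g/s.
= 199.8 g/s × 31.56 = 6305 t/yr.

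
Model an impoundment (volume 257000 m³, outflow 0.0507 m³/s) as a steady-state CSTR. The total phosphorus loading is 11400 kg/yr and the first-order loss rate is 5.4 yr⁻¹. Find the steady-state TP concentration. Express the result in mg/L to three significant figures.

3.82 mg/L

Outflow Q = 0.0507 m³/s × 3.156e+07 s/yr = 1.6e+06 m³/yr.
Steady-state CSTR mass balance: W = Q·C + k·V·C, so C = W/(Q + kV).
Q + kV = 1.6e+06 + 5.4·257000 = 2.988e+06 m³/yr.
C = 11400/2.988e+06 = 0.003816 kg/m³ = 3.816 mg/L.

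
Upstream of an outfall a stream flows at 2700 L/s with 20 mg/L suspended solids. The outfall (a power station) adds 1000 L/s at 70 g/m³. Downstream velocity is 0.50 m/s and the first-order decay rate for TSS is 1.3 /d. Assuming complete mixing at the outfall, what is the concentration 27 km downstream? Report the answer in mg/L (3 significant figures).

14.9 mg/L

1000 L/s = 1 m³/s.
2700 L/s = 2.7 m³/s.
After complete mixing, C₀ = (1·70 + 2.7·20) / 3.7 = 33.51 mg/L.
Travel time t = 2.7e+04 m / 0.50 m/s = 5.4e+04 s = 0.625 d.
C = 33.51·exp(−1.3·0.625) = 33.51·0.4437 = 14.87 mg/L.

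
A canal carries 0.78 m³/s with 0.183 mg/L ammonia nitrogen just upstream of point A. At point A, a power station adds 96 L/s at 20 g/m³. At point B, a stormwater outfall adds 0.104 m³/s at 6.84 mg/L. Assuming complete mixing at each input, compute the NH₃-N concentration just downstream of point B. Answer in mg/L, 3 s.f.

96 L/s = 0.096 m³/s.
After input A: C = (0.78·0.183 + 0.096·20) / 0.876 = 2.355 mg/L.
After input B: C = (0.876·2.355 + 0.104·6.84) / 0.98 = 2.831 mg/L.

2.83 mg/L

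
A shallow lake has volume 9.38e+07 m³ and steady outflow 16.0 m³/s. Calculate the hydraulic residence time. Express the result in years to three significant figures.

0.186 yr

Q = 16.0 m³/s × 3.156e+07 s/yr = 5.049e+08 m³/yr.
Hydraulic residence time τ = V/Q = 9.38e+07/5.049e+08 = 0.1858 yr.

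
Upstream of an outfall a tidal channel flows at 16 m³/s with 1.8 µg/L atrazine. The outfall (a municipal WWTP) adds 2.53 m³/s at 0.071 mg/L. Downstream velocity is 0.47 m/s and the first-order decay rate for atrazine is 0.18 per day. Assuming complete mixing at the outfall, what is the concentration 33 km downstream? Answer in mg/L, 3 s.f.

0.00972 mg/L

1.8 µg/L = 0.0018 mg/L.
After complete mixing, C₀ = (2.53·0.071 + 16·0.0018) / 18.53 = 0.01125 mg/L.
Travel time t = 3.3e+04 m / 0.47 m/s = 7.021e+04 s = 0.8126 d.
C = 0.01125·exp(−0.18·0.8126) = 0.01125·0.8639 = 0.009718 mg/L.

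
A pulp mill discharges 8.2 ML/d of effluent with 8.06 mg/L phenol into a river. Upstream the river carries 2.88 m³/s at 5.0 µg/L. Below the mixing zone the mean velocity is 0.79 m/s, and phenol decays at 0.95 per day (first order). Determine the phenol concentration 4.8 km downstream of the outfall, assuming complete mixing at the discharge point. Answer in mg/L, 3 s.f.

8.2 ML/d = 0.09491 m³/s.
5.0 µg/L = 0.005 mg/L.
After complete mixing, C₀ = (0.09491·8.06 + 2.88·0.005) / 2.975 = 0.262 mg/L.
Travel time t = 4800 m / 0.79 m/s = 6076 s = 0.07032 d.
C = 0.262·exp(−0.95·0.07032) = 0.262·0.9354 = 0.245 mg/L.

0.245 mg/L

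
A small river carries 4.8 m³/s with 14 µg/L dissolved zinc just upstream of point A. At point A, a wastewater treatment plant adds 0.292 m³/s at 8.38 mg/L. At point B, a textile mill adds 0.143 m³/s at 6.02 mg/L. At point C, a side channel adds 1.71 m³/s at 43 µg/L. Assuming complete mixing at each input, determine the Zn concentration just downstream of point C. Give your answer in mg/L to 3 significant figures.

14 µg/L = 0.014 mg/L.
After input A: C = (4.8·0.014 + 0.292·8.38) / 5.092 = 0.4937 mg/L.
After input B: C = (5.092·0.4937 + 0.143·6.02) / 5.235 = 0.6447 mg/L.
43 µg/L = 0.043 mg/L.
After input C: C = (5.235·0.6447 + 1.71·0.043) / 6.945 = 0.4966 mg/L.

0.497 mg/L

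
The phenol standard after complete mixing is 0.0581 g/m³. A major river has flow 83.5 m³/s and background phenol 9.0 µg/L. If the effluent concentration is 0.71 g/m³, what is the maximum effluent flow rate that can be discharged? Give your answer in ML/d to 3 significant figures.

9.0 µg/L = 0.009 mg/L.
Mass balance at complete mixing: C_std·(Q_w + Q_r) = Q_w·C_e + Q_r·C_b.
Rearranging, Q_w = Q_r·(C_std − C_b)/(C_e − C_std) = 83.5·(0.0581 − 0.009) / (0.71 − 0.0581) = 6.289 m³/s.
= 543.4 ML/d.

543 ML/d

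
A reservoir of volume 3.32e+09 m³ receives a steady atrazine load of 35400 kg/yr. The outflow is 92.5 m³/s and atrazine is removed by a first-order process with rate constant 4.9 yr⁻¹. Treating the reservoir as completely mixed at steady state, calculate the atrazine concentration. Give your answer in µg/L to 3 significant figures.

1.84 µg/L

Outflow Q = 92.5 m³/s × 3.156e+07 s/yr = 2.919e+09 m³/yr.
Steady-state CSTR mass balance: W = Q·C + k·V·C, so C = W/(Q + kV).
Q + kV = 2.919e+09 + 4.9·3.32e+09 = 1.919e+10 m³/yr.
C = 35400/1.919e+10 = 1.845e-06 kg/m³ = 0.001845 mg/L = 1.845 µg/L.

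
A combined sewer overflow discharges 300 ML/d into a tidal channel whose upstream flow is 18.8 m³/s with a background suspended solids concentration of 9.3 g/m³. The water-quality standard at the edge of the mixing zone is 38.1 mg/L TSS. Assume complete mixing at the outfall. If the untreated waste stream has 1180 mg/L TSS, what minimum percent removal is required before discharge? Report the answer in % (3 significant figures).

300 ML/d = 3.472 m³/s.
Mass balance: 38.1·22.27 = 3.472·Cₑ + 18.8·9.3.
Cₑ = (848.6 − 174.8) / 3.472 = 194 mg/L.
Required removal = 1 − 194/1180 = 83.56 %.

83.6 %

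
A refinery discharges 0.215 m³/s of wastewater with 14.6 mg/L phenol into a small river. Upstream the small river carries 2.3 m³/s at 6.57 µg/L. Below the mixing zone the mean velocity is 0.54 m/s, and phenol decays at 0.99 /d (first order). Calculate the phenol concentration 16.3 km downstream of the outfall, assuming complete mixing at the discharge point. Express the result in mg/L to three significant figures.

0.887 mg/L

6.57 µg/L = 0.00657 mg/L.
After complete mixing, C₀ = (0.215·14.6 + 2.3·0.00657) / 2.515 = 1.254 mg/L.
Travel time t = 1.63e+04 m / 0.54 m/s = 3.019e+04 s = 0.3494 d.
C = 1.254·exp(−0.99·0.3494) = 1.254·0.7076 = 0.8874 mg/L.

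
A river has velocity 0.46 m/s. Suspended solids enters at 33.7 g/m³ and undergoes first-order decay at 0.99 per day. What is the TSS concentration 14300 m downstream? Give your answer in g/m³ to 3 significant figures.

23.6 g/m³

Travel time t = 14300 m / 0.46 m/s = 1.43e+04/0.46 = 3.109e+04 s = 0.3598 d.
First-order decay: C = 33.7·exp(−0.99·0.3598) = 33.7·0.7003 = 23.6 g/m³.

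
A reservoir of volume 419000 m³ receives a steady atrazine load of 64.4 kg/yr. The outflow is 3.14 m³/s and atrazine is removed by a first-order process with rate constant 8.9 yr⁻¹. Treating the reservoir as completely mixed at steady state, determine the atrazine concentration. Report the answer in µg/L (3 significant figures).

0.626 µg/L

Outflow Q = 3.14 m³/s × 3.156e+07 s/yr = 9.909e+07 m³/yr.
Steady-state CSTR mass balance: W = Q·C + k·V·C, so C = W/(Q + kV).
Q + kV = 9.909e+07 + 8.9·419000 = 1.028e+08 m³/yr.
C = 64.4/1.028e+08 = 6.263e-07 kg/m³ = 0.0006263 mg/L = 0.6263 µg/L.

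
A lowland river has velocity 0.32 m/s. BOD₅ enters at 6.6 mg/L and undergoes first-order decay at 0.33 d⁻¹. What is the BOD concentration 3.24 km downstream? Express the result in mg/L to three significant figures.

Travel time t = 3.24 km / 0.32 m/s = 3240/0.32 = 1.012e+04 s = 0.1172 d.
First-order decay: C = 6.6·exp(−0.33·0.1172) = 6.6·0.9621 = 6.35 mg/L.

6.35 mg/L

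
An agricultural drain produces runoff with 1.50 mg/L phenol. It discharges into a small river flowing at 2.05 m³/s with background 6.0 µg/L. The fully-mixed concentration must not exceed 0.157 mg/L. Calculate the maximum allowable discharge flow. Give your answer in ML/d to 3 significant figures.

6.0 µg/L = 0.006 mg/L.
Mass balance at complete mixing: C_std·(Q_w + Q_r) = Q_w·C_e + Q_r·C_b.
Rearranging, Q_w = Q_r·(C_std − C_b)/(C_e − C_std) = 2.05·(0.157 − 0.006) / (1.5 − 0.157) = 0.2305 m³/s.
= 19.91 ML/d.

19.9 ML/d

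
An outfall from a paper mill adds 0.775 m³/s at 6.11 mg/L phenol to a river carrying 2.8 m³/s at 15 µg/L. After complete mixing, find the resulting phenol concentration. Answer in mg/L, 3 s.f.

1.34 mg/L

15 µg/L = 0.015 mg/L.
Conservation of mass across the mixing zone: C = (0.775·6.11 + 2.8·0.015) / (0.775 + 2.8) = 4.777/3.575 = 1.336 mg/L.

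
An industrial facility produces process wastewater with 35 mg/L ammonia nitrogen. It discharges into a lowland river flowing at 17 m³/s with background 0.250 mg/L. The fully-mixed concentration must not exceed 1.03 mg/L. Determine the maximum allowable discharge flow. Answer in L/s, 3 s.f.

Mass balance at complete mixing: C_std·(Q_w + Q_r) = Q_w·C_e + Q_r·C_b.
Rearranging, Q_w = Q_r·(C_std − C_b)/(C_e − C_std) = 17·(1.03 − 0.25) / (35 − 1.03) = 0.3903 m³/s.
= 390.3 L/s.

390 L/s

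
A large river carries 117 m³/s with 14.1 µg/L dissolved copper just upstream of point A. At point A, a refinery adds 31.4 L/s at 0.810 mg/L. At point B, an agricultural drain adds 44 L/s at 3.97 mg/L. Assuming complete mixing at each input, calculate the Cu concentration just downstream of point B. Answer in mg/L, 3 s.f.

14.1 µg/L = 0.0141 mg/L.
31.4 L/s = 0.0314 m³/s.
After input A: C = (117·0.0141 + 0.0314·0.81) / 117 = 0.01431 mg/L.
44 L/s = 0.044 m³/s.
After input B: C = (117·0.01431 + 0.044·3.97) / 117.1 = 0.0158 mg/L.

0.0158 mg/L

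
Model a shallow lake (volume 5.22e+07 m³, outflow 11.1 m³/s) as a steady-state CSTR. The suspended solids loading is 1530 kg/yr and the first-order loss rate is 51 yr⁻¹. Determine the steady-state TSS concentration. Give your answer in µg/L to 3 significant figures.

Outflow Q = 11.1 m³/s × 3.156e+07 s/yr = 3.503e+08 m³/yr.
Steady-state CSTR mass balance: W = Q·C + k·V·C, so C = W/(Q + kV).
Q + kV = 3.503e+08 + 51·5.22e+07 = 3.012e+09 m³/yr.
C = 1530/3.012e+09 = 5.079e-07 kg/m³ = 0.0005079 mg/L = 0.5079 µg/L.

0.508 µg/L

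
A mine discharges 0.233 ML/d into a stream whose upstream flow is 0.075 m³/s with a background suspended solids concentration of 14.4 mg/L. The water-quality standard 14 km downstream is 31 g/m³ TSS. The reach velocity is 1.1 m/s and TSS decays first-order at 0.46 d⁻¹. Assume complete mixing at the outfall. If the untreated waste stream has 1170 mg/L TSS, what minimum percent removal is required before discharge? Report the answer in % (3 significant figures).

0.233 ML/d = 0.002697 m³/s.
Travel time to the compliance point: t = 1.4e+04/1.1 = 1.273e+04 s = 0.1473 d; decay factor exp(−0.46·0.1473) = 0.9345.
So the concentration just after mixing may be at most 31/0.9345 = 33.17 mg/L.
Mass balance: 33.17·0.0777 = 0.002697·Cₑ + 0.075·14.4.
Cₑ = (2.577 − 1.08) / 0.002697 = 555.3 mg/L.
Required removal = 1 − 555.3/1170 = 52.54 %.

52.5 %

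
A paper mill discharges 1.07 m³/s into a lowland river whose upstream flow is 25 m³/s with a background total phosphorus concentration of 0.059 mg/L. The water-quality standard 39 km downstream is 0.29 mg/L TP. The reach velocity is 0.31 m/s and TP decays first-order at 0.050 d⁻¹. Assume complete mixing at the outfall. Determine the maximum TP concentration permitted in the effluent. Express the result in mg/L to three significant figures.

Travel time to the compliance point: t = 3.9e+04/0.31 = 1.258e+05 s = 1.456 d; decay factor exp(−0.050·1.456) = 0.9298.
So the concentration just after mixing may be at most 0.29/0.9298 = 0.3119 mg/L.
Mass balance: 0.3119·26.07 = 1.07·Cₑ + 25·0.059.
Cₑ = (8.131 − 1.475) / 1.07 = 6.221 mg/L.

6.22 mg/L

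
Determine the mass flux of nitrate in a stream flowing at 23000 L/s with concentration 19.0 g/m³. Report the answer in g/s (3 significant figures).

23000 L/s = 23 m³/s.
Mass flux = Q·C = 23 m³/s × 19 g/m³ = 437 g/s.

437 g/s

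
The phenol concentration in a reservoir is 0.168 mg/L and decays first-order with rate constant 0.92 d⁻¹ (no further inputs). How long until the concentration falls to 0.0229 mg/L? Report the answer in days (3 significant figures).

2.17 d

t = ln(C₀/C)/k = ln(0.168/0.0229)/0.92 = 1.993/0.92 = 2.166 d.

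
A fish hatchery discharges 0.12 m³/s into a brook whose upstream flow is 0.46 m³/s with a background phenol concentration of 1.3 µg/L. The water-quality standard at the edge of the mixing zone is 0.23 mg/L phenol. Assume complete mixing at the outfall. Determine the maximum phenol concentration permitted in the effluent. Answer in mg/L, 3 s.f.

1.3 µg/L = 0.0013 mg/L.
Mass balance: 0.23·0.58 = 0.12·Cₑ + 0.46·0.0013.
Cₑ = (0.1334 − 0.000598) / 0.12 = 1.107 mg/L.

1.11 mg/L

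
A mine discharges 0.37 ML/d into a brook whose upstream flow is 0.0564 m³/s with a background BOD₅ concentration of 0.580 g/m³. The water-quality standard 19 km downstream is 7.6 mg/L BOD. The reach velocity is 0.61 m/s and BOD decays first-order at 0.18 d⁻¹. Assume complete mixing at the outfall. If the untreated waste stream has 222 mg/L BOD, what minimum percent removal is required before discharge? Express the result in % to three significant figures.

51.7 %

0.37 ML/d = 0.004282 m³/s.
Travel time to the compliance point: t = 1.9e+04/0.61 = 3.115e+04 s = 0.3605 d; decay factor exp(−0.18·0.3605) = 0.9372.
So the concentration just after mixing may be at most 7.6/0.9372 = 8.11 mg/L.
Mass balance: 8.11·0.06068 = 0.004282·Cₑ + 0.0564·0.58.
Cₑ = (0.4921 − 0.03271) / 0.004282 = 107.3 mg/L.
Required removal = 1 − 107.3/222 = 51.68 %.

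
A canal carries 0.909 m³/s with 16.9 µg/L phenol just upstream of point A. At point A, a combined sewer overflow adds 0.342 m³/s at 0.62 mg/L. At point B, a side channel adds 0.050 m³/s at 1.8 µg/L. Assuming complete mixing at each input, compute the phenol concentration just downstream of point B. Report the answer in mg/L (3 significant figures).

0.175 mg/L

16.9 µg/L = 0.0169 mg/L.
After input A: C = (0.909·0.0169 + 0.342·0.62) / 1.251 = 0.1818 mg/L.
1.8 µg/L = 0.0018 mg/L.
After input B: C = (1.251·0.1818 + 0.05·0.0018) / 1.301 = 0.1749 mg/L.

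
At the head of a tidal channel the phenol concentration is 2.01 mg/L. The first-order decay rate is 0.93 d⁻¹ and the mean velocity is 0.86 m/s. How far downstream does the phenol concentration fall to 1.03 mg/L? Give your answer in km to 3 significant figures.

53.4 km

From C = C₀·e^(−kt), t = ln(C₀/C)/k = ln(2.01/1.03)/0.93 = 0.6686/0.93 = 0.7189 d.
Distance = v·t = 0.86 m/s × 6.211e+04 s = 5.342e+04 m = 53.42 km.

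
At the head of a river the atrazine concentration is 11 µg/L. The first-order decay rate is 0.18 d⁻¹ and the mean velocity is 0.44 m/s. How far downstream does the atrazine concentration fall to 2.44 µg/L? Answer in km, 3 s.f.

318 km

From C = C₀·e^(−kt), t = ln(C₀/C)/k = ln(11/2.44)/0.18 = 1.506/0.18 = 8.366 d.
Distance = v·t = 0.44 m/s × 7.228e+05 s = 3.18e+05 m = 318 km.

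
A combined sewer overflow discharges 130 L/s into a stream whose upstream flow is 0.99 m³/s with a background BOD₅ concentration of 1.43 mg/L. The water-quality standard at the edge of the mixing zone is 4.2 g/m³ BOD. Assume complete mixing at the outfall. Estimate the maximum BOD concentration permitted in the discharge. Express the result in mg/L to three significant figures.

25.3 mg/L

130 L/s = 0.13 m³/s.
Mass balance: 4.2·1.12 = 0.13·Cₑ + 0.99·1.43.
Cₑ = (4.704 − 1.416) / 0.13 = 25.29 mg/L.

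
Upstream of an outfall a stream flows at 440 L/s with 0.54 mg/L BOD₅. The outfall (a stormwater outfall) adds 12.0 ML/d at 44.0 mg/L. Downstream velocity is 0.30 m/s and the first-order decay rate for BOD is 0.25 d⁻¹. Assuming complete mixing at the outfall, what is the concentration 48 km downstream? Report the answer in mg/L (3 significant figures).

6.90 mg/L

12.0 ML/d = 0.1389 m³/s.
440 L/s = 0.44 m³/s.
After complete mixing, C₀ = (0.1389·44 + 0.44·0.54) / 0.5789 = 10.97 mg/L.
Travel time t = 4.8e+04 m / 0.30 m/s = 1.6e+05 s = 1.852 d.
C = 10.97·exp(−0.25·1.852) = 10.97·0.6294 = 6.903 mg/L.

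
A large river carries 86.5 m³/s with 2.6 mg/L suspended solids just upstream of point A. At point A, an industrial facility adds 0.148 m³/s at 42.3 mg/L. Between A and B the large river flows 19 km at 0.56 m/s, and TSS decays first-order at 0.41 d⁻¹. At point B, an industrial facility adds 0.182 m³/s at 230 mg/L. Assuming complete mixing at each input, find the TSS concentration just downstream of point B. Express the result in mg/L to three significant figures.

2.75 mg/L

After input A: C = (86.5·2.6 + 0.148·42.3) / 86.65 = 2.668 mg/L.
Over the 19 km reach to input B (t = 3.393e+04 s = 0.3927 d), decay gives C = 2.668·exp(−0.41·0.3927) = 2.271 mg/L.
After input B: C = (86.65·2.271 + 0.182·230) / 86.83 = 2.748 mg/L.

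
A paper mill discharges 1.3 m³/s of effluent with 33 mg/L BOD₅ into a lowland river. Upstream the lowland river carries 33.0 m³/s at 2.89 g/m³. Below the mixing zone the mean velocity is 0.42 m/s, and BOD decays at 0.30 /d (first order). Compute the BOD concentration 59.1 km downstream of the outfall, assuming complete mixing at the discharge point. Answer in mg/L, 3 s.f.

2.47 mg/L

After complete mixing, C₀ = (1.3·33 + 33·2.89) / 34.3 = 4.031 mg/L.
Travel time t = 5.91e+04 m / 0.42 m/s = 1.407e+05 s = 1.629 d.
C = 4.031·exp(−0.30·1.629) = 4.031·0.6135 = 2.473 mg/L.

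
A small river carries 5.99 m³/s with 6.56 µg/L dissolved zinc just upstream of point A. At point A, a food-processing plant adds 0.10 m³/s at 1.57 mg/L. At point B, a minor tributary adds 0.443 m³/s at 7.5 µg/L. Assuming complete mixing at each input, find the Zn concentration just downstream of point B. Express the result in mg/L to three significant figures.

6.56 µg/L = 0.00656 mg/L.
After input A: C = (5.99·0.00656 + 0.1·1.57) / 6.09 = 0.03223 mg/L.
7.5 µg/L = 0.0075 mg/L.
After input B: C = (6.09·0.03223 + 0.443·0.0075) / 6.533 = 0.03056 mg/L.

0.0306 mg/L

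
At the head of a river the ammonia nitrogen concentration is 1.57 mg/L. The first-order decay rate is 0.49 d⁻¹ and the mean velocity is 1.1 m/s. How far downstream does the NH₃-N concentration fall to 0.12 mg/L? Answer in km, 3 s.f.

499 km

From C = C₀·e^(−kt), t = ln(C₀/C)/k = ln(1.57/0.12)/0.49 = 2.571/0.49 = 5.248 d.
Distance = v·t = 1.1 m/s × 4.534e+05 s = 4.987e+05 m = 498.7 km.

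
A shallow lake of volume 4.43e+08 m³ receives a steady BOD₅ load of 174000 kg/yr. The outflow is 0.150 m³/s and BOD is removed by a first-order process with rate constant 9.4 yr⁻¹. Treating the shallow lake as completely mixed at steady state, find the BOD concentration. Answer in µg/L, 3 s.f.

41.7 µg/L

Outflow Q = 0.150 m³/s × 3.156e+07 s/yr = 4.734e+06 m³/yr.
Steady-state CSTR mass balance: W = Q·C + k·V·C, so C = W/(Q + kV).
Q + kV = 4.734e+06 + 9.4·4.43e+08 = 4.169e+09 m³/yr.
C = 174000/4.169e+09 = 4.174e-05 kg/m³ = 0.04174 mg/L = 41.74 µg/L.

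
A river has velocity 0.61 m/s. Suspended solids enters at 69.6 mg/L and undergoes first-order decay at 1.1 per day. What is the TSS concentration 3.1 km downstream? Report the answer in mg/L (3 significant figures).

65.2 mg/L

Travel time t = 3.1 km / 0.61 m/s = 3100/0.61 = 5082 s = 0.05882 d.
First-order decay: C = 69.6·exp(−1.1·0.05882) = 69.6·0.9373 = 65.24 mg/L.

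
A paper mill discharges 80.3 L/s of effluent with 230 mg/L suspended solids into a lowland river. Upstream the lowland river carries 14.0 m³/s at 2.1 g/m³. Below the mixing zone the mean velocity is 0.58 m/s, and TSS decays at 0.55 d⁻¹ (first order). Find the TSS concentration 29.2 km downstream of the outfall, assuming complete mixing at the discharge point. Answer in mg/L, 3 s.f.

2.47 mg/L

80.3 L/s = 0.0803 m³/s.
After complete mixing, C₀ = (0.0803·230 + 14·2.1) / 14.08 = 3.4 mg/L.
Travel time t = 2.92e+04 m / 0.58 m/s = 5.034e+04 s = 0.5827 d.
C = 3.4·exp(−0.55·0.5827) = 3.4·0.7258 = 2.468 mg/L.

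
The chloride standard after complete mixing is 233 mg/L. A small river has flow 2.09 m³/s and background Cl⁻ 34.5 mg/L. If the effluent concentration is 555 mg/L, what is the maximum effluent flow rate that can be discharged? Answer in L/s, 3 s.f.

1290 L/s

Mass balance at complete mixing: C_std·(Q_w + Q_r) = Q_w·C_e + Q_r·C_b.
Rearranging, Q_w = Q_r·(C_std − C_b)/(C_e − C_std) = 2.09·(233 − 34.5) / (555 − 233) = 1.288 m³/s.
= 1288 L/s.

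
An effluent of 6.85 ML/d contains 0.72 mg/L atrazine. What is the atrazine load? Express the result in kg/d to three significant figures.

6.85 ML/d = 0.07928 m³/s.
Mass flux = Q·C = 0.07928 m³/s × 0.72 g/m³ = 0.05708 g/s.
= 0.05708 g/s × 86.4 = 4.932 kg/d.

4.93 kg/d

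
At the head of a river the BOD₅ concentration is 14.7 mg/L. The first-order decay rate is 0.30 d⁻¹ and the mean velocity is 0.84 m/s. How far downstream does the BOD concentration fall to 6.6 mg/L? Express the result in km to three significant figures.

194 km

From C = C₀·e^(−kt), t = ln(C₀/C)/k = ln(14.7/6.6)/0.30 = 0.8008/0.30 = 2.669 d.
Distance = v·t = 0.84 m/s × 2.306e+05 s = 1.937e+05 m = 193.7 km.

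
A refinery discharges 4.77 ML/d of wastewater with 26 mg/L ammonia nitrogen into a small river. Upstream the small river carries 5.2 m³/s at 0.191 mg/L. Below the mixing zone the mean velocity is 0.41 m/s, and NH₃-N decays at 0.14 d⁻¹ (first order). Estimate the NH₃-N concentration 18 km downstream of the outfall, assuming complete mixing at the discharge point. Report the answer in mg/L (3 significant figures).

4.77 ML/d = 0.05521 m³/s.
After complete mixing, C₀ = (0.05521·26 + 5.2·0.191) / 5.255 = 0.4621 mg/L.
Travel time t = 1.8e+04 m / 0.41 m/s = 4.39e+04 s = 0.5081 d.
C = 0.4621·exp(−0.14·0.5081) = 0.4621·0.9313 = 0.4304 mg/L.

0.430 mg/L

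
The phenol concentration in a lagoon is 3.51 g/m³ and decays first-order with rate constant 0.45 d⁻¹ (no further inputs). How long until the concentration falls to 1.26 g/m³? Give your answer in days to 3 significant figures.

2.28 d

t = ln(C₀/C)/k = ln(3.51/1.26)/0.45 = 1.025/0.45 = 2.277 d.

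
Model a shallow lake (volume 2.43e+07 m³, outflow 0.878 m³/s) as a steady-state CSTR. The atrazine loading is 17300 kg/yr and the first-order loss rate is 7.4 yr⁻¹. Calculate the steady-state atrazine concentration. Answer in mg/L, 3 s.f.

Outflow Q = 0.878 m³/s × 3.156e+07 s/yr = 2.771e+07 m³/yr.
Steady-state CSTR mass balance: W = Q·C + k·V·C, so C = W/(Q + kV).
Q + kV = 2.771e+07 + 7.4·2.43e+07 = 2.075e+08 m³/yr.
C = 17300/2.075e+08 = 8.336e-05 kg/m³ = 0.08336 mg/L.

0.0834 mg/L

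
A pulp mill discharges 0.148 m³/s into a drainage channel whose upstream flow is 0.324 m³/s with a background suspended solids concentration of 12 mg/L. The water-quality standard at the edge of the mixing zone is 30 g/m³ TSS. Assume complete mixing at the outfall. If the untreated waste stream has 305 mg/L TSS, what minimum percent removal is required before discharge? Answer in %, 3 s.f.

Mass balance: 30·0.472 = 0.148·Cₑ + 0.324·12.
Cₑ = (14.16 − 3.888) / 0.148 = 69.41 mg/L.
Required removal = 1 − 69.41/305 = 77.24 %.

77.2 %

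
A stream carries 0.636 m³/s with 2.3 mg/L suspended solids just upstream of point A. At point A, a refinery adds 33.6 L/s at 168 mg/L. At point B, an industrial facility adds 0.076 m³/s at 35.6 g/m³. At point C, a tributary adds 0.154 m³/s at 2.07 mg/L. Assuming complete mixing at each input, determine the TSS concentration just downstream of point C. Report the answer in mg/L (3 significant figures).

33.6 L/s = 0.0336 m³/s.
After input A: C = (0.636·2.3 + 0.0336·168) / 0.6696 = 10.61 mg/L.
After input B: C = (0.6696·10.61 + 0.076·35.6) / 0.7456 = 13.16 mg/L.
After input C: C = (0.7456·13.16 + 0.154·2.07) / 0.8996 = 11.26 mg/L.

11.3 mg/L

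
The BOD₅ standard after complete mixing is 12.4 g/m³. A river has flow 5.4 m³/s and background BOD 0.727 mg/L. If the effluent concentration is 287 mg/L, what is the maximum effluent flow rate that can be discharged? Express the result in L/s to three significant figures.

Mass balance at complete mixing: C_std·(Q_w + Q_r) = Q_w·C_e + Q_r·C_b.
Rearranging, Q_w = Q_r·(C_std − C_b)/(C_e − C_std) = 5.4·(12.4 − 0.727) / (287 − 12.4) = 0.2295 m³/s.
= 229.5 L/s.

230 L/s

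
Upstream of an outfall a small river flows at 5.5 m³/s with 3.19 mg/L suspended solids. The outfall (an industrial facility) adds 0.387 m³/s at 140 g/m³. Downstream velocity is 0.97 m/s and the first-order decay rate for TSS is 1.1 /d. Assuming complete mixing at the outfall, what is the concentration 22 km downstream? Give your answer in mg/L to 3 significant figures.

9.13 mg/L

After complete mixing, C₀ = (0.387·140 + 5.5·3.19) / 5.887 = 12.18 mg/L.
Travel time t = 2.2e+04 m / 0.97 m/s = 2.268e+04 s = 0.2625 d.
C = 12.18·exp(−1.1·0.2625) = 12.18·0.7492 = 9.128 mg/L.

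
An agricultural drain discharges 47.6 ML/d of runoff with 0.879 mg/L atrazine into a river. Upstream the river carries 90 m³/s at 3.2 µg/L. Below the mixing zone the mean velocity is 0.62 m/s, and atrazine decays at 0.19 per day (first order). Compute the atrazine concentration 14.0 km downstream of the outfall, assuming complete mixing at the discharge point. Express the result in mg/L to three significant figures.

0.00812 mg/L

47.6 ML/d = 0.5509 m³/s.
3.2 µg/L = 0.0032 mg/L.
After complete mixing, C₀ = (0.5509·0.879 + 90·0.0032) / 90.55 = 0.008529 mg/L.
Travel time t = 1.4e+04 m / 0.62 m/s = 2.258e+04 s = 0.2614 d.
C = 0.008529·exp(−0.19·0.2614) = 0.008529·0.9516 = 0.008115 mg/L.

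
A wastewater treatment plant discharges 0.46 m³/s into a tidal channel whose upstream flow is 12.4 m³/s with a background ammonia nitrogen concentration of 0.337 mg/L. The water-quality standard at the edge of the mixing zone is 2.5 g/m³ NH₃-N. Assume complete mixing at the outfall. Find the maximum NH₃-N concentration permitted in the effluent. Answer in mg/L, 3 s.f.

Mass balance: 2.5·12.86 = 0.46·Cₑ + 12.4·0.337.
Cₑ = (32.15 − 4.179) / 0.46 = 60.81 mg/L.

60.8 mg/L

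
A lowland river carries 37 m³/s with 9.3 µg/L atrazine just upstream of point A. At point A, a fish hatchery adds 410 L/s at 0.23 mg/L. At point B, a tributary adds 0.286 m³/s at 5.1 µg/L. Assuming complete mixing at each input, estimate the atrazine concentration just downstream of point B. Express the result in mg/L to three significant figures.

9.3 µg/L = 0.0093 mg/L.
410 L/s = 0.41 m³/s.
After input A: C = (37·0.0093 + 0.41·0.23) / 37.41 = 0.01172 mg/L.
5.1 µg/L = 0.0051 mg/L.
After input B: C = (37.41·0.01172 + 0.286·0.0051) / 37.7 = 0.01167 mg/L.

0.0117 mg/L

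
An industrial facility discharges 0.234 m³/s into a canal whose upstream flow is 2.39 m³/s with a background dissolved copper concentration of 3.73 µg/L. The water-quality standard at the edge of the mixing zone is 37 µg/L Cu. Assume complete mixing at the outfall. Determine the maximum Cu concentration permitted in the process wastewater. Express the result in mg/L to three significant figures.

3.73 µg/L = 0.00373 mg/L.
37 µg/L = 0.037 mg/L.
Mass balance: 0.037·2.624 = 0.234·Cₑ + 2.39·0.00373.
Cₑ = (0.09709 − 0.008915) / 0.234 = 0.3768 mg/L.

0.377 mg/L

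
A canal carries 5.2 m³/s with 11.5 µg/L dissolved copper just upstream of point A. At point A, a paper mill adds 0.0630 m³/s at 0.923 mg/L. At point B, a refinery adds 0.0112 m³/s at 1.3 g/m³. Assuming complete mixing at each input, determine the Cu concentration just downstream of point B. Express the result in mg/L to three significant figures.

11.5 µg/L = 0.0115 mg/L.
After input A: C = (5.2·0.0115 + 0.063·0.923) / 5.263 = 0.02241 mg/L.
After input B: C = (5.263·0.02241 + 0.0112·1.3) / 5.274 = 0.02512 mg/L.

0.0251 mg/L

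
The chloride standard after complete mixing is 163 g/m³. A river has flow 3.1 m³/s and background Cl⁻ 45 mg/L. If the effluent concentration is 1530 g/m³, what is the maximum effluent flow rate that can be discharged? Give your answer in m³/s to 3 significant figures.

0.268 m³/s

Mass balance at complete mixing: C_std·(Q_w + Q_r) = Q_w·C_e + Q_r·C_b.
Rearranging, Q_w = Q_r·(C_std − C_b)/(C_e − C_std) = 3.1·(163 − 45) / (1530 − 163) = 0.2676 m³/s.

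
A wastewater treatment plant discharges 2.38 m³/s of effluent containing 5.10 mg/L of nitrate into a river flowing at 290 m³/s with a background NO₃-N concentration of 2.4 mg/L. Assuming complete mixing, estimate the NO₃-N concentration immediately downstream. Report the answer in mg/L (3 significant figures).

Conservation of mass across the mixing zone: C = (2.38·5.1 + 290·2.4) / (2.38 + 290) = 708.1/292.4 = 2.422 mg/L.

2.42 mg/L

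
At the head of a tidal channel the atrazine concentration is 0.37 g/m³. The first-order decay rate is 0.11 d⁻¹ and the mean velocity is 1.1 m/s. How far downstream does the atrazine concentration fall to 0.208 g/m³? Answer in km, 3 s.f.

498 km

From C = C₀·e^(−kt), t = ln(C₀/C)/k = ln(0.37/0.208)/0.11 = 0.576/0.11 = 5.236 d.
Distance = v·t = 1.1 m/s × 4.524e+05 s = 4.976e+05 m = 497.6 km.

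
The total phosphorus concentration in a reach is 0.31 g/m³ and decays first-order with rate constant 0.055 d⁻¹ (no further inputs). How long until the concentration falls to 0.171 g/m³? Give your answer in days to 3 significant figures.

10.8 d

t = ln(C₀/C)/k = ln(0.31/0.171)/0.055 = 0.5949/0.055 = 10.82 d.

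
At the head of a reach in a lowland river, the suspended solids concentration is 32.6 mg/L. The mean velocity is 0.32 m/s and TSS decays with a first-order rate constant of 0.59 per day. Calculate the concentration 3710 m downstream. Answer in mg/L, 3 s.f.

Travel time t = 3710 m / 0.32 m/s = 3710/0.32 = 1.159e+04 s = 0.1342 d.
First-order decay: C = 32.6·exp(−0.59·0.1342) = 32.6·0.9239 = 30.12 mg/L.

30.1 mg/L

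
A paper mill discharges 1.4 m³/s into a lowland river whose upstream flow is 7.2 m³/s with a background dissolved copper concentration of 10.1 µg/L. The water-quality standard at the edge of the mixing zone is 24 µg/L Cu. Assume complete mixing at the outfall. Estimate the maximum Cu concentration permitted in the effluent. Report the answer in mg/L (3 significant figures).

0.0955 mg/L

10.1 µg/L = 0.0101 mg/L.
24 µg/L = 0.024 mg/L.
Mass balance: 0.024·8.6 = 1.4·Cₑ + 7.2·0.0101.
Cₑ = (0.2064 − 0.07272) / 1.4 = 0.09549 mg/L.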